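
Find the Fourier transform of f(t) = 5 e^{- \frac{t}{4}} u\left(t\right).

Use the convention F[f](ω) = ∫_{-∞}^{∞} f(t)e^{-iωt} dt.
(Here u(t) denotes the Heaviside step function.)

F(ω) = \frac{20}{4 i \omega + 1}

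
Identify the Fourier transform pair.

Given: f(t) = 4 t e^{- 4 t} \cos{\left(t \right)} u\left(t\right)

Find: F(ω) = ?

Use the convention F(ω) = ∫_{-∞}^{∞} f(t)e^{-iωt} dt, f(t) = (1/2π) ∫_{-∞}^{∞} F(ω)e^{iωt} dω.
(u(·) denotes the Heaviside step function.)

F(ω) = \frac{4 \left(\left(i \omega + 4\right)^{2} - 1\right)}{\left(\left(i \omega + 4\right)^{2} + 1\right)^{2}}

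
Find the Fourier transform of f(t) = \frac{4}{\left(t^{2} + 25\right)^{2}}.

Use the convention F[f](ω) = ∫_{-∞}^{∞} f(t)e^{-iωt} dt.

F(ω) = \frac{2 \pi \left(5 \left|{\omega}\right| + 1\right) e^{- 5 \left|{\omega}\right|}}{125}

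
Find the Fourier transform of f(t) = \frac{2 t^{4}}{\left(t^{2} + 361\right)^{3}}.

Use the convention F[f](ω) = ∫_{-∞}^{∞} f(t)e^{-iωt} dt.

F(ω) = \frac{\pi \left(361 \omega^{2} - 95 \left|{\omega}\right| + 3\right) e^{- 19 \left|{\omega}\right|}}{76}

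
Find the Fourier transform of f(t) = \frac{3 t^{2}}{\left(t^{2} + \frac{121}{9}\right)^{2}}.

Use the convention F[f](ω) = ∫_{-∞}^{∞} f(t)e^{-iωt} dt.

F(ω) = \frac{3 \pi \left(3 - 11 \left|{\omega}\right|\right) e^{- \frac{11 \left|{\omega}\right|}{3}}}{22}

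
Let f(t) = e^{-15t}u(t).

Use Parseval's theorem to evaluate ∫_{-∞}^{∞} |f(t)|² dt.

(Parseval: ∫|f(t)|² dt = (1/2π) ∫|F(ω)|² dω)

∫|f(t)|² dt = \frac{1}{30}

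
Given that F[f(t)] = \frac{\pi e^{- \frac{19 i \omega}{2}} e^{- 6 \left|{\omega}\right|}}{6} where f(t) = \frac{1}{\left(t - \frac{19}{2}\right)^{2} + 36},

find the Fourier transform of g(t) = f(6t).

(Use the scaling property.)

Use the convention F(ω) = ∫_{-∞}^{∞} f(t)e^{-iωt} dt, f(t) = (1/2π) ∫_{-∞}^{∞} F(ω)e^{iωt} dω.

F[g](ω) = \frac{\pi e^{- \frac{19 i \omega}{12} - \left|{\omega}\right|}}{36}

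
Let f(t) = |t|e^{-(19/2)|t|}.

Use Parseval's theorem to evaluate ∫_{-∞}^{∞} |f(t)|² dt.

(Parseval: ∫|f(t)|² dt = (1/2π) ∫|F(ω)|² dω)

∫|f(t)|² dt = \frac{4}{6859}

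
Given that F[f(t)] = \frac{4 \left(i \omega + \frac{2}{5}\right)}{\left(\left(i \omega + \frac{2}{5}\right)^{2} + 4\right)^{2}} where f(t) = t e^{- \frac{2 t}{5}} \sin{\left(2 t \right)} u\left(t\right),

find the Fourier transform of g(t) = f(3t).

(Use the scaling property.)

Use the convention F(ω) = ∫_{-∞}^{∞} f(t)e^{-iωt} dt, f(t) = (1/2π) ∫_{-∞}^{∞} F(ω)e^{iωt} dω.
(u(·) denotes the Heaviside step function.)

F[g](ω) = \frac{4500 \left(5 i \omega + 6\right)}{\left(\left(5 i \omega + 6\right)^{2} + 900\right)^{2}}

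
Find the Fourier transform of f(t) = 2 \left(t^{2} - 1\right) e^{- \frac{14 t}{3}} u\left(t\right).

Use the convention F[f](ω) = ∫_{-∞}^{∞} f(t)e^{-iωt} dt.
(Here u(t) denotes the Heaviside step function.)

F(ω) = \frac{6 \left(54 i \omega - \left(3 i \omega + 14\right)^{3} + 252\right)}{\left(3 i \omega + 14\right)^{4}}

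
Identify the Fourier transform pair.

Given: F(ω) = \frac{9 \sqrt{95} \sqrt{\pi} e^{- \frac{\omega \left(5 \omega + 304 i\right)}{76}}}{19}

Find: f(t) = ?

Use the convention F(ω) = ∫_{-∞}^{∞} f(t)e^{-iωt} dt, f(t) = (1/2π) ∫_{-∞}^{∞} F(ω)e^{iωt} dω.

f(t) = 9 e^{- \frac{19 \left(t - 4\right)^{2}}{5}}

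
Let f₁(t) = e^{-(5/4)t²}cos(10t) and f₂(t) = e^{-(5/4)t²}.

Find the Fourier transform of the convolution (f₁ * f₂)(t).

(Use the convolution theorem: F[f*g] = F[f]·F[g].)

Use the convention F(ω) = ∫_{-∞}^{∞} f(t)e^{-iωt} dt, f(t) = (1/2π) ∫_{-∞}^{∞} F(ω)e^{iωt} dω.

F[f₁*f₂](ω) = \frac{2 \pi \left(e^{8 \omega} + 1\right) e^{- \frac{2 \omega^{2}}{5} - 4 \omega - 20}}{5}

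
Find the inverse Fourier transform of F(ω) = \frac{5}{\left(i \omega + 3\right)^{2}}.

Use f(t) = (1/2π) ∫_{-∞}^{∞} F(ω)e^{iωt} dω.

f(t) = 5 t e^{- 3 t} u\left(t\right)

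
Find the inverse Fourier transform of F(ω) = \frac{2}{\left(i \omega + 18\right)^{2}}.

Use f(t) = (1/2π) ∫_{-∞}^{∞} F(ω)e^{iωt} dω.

f(t) = 2 t e^{- 18 t} u\left(t\right)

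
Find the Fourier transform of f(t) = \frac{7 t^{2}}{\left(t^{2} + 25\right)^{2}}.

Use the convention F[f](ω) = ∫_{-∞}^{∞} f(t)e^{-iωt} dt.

F(ω) = \frac{7 \pi \left(1 - 5 \left|{\omega}\right|\right) e^{- 5 \left|{\omega}\right|}}{10}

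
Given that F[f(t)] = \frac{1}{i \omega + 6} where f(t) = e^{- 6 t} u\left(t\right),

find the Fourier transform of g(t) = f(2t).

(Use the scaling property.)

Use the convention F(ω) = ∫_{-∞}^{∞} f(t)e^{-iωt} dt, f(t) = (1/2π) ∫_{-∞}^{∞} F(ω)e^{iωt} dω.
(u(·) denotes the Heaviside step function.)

F[g](ω) = \frac{1}{i \omega + 12}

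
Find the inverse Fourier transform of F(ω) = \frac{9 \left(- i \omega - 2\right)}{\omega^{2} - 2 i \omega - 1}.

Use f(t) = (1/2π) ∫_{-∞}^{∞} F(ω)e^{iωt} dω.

f(t) = 9 \left(t + 1\right) e^{- t} u\left(t\right)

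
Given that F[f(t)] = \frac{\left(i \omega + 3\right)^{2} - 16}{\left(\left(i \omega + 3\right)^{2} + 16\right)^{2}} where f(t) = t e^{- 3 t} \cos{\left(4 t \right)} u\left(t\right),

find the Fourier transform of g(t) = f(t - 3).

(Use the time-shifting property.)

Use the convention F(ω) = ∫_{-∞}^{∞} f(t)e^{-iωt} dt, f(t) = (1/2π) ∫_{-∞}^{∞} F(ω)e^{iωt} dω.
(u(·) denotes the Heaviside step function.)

F[g](ω) = \frac{\left(\left(i \omega + 3\right)^{2} - 16\right) e^{- 3 i \omega}}{\left(\left(i \omega + 3\right)^{2} + 16\right)^{2}}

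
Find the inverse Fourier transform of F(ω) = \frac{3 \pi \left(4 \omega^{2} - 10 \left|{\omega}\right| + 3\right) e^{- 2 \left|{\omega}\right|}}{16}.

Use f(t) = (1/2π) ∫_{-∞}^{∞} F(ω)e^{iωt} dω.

f(t) = \frac{3 t^{4}}{\left(t^{2} + 4\right)^{3}}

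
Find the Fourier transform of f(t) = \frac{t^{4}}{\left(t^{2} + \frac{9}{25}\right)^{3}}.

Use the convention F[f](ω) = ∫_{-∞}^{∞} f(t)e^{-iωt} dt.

F(ω) = \frac{\pi \left(3 \omega^{2} - 25 \left|{\omega}\right| + 25\right) e^{- \frac{3 \left|{\omega}\right|}{5}}}{40}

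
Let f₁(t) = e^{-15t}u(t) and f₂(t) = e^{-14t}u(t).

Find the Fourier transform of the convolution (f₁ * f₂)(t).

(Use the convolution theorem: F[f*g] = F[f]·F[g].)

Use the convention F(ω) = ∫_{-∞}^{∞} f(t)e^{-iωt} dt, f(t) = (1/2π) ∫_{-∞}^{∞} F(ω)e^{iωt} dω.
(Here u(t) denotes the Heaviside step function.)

F[f₁*f₂](ω) = \frac{1}{\left(i \omega + 14\right) \left(i \omega + 15\right)}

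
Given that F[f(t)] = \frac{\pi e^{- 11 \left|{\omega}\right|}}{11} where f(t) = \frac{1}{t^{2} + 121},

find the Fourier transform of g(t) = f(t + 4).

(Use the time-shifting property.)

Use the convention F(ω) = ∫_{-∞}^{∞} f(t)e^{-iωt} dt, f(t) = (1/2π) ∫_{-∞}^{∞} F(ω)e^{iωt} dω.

F[g](ω) = \frac{\pi e^{4 i \omega - 11 \left|{\omega}\right|}}{11}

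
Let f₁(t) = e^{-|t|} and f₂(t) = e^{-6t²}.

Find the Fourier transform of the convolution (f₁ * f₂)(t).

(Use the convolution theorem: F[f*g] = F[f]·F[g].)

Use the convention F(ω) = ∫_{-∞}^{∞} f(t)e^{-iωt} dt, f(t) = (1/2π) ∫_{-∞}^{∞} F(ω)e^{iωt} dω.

F[f₁*f₂](ω) = \frac{\sqrt{6} \sqrt{\pi} e^{- \frac{\omega^{2}}{24}}}{3 \left(\omega^{2} + 1\right)}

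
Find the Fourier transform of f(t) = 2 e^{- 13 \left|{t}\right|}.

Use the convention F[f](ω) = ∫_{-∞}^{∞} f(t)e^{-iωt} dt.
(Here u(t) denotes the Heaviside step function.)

F(ω) = \frac{52}{\omega^{2} + 169}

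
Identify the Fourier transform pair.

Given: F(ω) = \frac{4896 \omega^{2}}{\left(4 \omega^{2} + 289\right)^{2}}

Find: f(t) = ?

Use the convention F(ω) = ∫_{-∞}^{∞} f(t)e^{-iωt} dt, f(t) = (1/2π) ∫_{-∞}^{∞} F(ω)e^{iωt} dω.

f(t) = 9 \left(1 - \frac{17 \left|{t}\right|}{2}\right) e^{- \frac{17 \left|{t}\right|}{2}}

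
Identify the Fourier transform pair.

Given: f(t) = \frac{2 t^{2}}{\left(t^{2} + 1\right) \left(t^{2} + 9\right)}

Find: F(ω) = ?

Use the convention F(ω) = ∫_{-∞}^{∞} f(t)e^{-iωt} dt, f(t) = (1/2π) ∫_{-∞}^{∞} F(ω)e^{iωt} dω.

F(ω) = \frac{\pi \left(3 - e^{2 \left|{\omega}\right|}\right) e^{- 3 \left|{\omega}\right|}}{4}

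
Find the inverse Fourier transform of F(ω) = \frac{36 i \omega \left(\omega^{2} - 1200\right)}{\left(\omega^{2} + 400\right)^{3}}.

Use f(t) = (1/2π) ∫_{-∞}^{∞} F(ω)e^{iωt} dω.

f(t) = 9 t e^{- 20 \left|{t}\right|} \left|{t}\right|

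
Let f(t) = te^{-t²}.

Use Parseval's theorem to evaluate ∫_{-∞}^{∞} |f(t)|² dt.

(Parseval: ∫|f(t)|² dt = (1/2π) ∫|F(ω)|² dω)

∫|f(t)|² dt = \frac{\sqrt{2} \sqrt{\pi}}{8}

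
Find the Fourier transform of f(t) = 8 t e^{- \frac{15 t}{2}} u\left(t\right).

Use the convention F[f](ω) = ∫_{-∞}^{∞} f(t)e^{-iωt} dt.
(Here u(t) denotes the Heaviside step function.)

F(ω) = \frac{32}{\left(2 i \omega + 15\right)^{2}}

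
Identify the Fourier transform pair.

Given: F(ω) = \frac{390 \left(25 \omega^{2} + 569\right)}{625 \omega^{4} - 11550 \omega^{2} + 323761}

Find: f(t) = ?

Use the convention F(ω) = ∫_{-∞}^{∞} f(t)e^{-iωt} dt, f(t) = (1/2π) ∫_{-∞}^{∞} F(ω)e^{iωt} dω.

f(t) = 3 e^{- \frac{13 \left|{t}\right|}{5}} \cos{\left(4 t \right)}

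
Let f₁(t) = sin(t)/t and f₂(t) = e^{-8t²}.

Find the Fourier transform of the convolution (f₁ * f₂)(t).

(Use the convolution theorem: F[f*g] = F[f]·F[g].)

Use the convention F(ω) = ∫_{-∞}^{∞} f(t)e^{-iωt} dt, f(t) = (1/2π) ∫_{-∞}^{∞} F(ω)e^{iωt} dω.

F[f₁*f₂](ω) = \begin{cases} \frac{\sqrt{2} \pi^{\frac{3}{2}} e^{- \frac{\omega^{2}}{32}}}{4} & \text{for}\: \omega > -1 \wedge \omega < 1 \\0 & \text{otherwise} \end{cases}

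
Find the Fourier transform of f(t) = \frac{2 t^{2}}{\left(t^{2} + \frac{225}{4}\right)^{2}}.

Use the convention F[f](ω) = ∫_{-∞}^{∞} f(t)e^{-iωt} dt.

F(ω) = \frac{\pi \left(2 - 15 \left|{\omega}\right|\right) e^{- \frac{15 \left|{\omega}\right|}{2}}}{15}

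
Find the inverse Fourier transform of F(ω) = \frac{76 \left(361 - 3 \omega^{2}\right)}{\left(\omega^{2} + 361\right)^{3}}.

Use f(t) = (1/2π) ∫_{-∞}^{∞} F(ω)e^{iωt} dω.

f(t) = t^{2} e^{- 19 \left|{t}\right|}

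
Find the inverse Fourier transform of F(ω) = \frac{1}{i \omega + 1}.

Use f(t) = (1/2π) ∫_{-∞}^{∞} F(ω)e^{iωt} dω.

f(t) = e^{- t} u\left(t\right)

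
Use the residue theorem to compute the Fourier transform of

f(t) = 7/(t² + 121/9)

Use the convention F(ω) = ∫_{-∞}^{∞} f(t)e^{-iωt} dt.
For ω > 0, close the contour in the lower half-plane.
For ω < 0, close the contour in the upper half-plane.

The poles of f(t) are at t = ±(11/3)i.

Let g(z) = f(z)e^{-iωz}; for large |z| the factor e^{-iωz} decays in the lower half-plane when ω > 0 and in the upper half-plane when ω < 0.

Case ω > 0 (lower half-plane, clockwise contour ⇒ F(ω) = -2πi·ΣRes):
  Res_{z = - \frac{11 i}{3}} g(z) = \frac{21 i e^{- \frac{11 \omega}{3}}}{22}
  F(ω) = -2πi·ΣRes = \frac{21 \pi e^{- \frac{11 \omega}{3}}}{11}

Case ω < 0 (upper half-plane, counterclockwise contour ⇒ F(ω) = +2πi·ΣRes):
  Res_{z = \frac{11 i}{3}} g(z) = - \frac{21 i e^{\frac{11 \omega}{3}}}{22}
  F(ω) = 2πi·ΣRes = \frac{21 \pi e^{\frac{11 \omega}{3}}}{11}

Both cases combine into a single formula in |ω|:

F(ω) = \frac{21 \pi e^{- \frac{11 \left|{\omega}\right|}{3}}}{11}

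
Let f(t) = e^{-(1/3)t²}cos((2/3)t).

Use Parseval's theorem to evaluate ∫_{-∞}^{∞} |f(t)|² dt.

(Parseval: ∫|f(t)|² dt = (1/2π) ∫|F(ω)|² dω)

∫|f(t)|² dt = \frac{\sqrt{6} \sqrt{\pi} \left(1 + e^{\frac{2}{3}}\right)}{4 e^{\frac{2}{3}}}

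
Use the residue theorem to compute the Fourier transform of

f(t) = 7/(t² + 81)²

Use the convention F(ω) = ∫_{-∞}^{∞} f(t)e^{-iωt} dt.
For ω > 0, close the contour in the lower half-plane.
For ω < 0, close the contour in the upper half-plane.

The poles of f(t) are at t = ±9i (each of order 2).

Let g(z) = f(z)e^{-iωz}; for large |z| the factor e^{-iωz} decays in the lower half-plane when ω > 0 and in the upper half-plane when ω < 0.

Case ω > 0 (lower half-plane, clockwise contour ⇒ F(ω) = -2πi·ΣRes):
  Res_{z = - 9 i} g(z) = \frac{7 i \left(9 \omega + 1\right) e^{- 9 \omega}}{2916} (pole of order 2)
  F(ω) = -2πi·ΣRes = \frac{7 \pi \left(9 \omega + 1\right) e^{- 9 \omega}}{1458}

Case ω < 0 (upper half-plane, counterclockwise contour ⇒ F(ω) = +2πi·ΣRes):
  Res_{z = 9 i} g(z) = \frac{7 i \left(9 \omega - 1\right) e^{9 \omega}}{2916} (pole of order 2)
  F(ω) = 2πi·ΣRes = \frac{7 \pi \left(1 - 9 \omega\right) e^{9 \omega}}{1458}

Both cases combine into a single formula in |ω|:

F(ω) = \frac{7 \pi \left(9 \left|{\omega}\right| + 1\right) e^{- 9 \left|{\omega}\right|}}{1458}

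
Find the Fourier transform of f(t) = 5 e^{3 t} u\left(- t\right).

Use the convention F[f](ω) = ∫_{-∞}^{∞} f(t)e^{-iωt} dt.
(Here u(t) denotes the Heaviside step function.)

F(ω) = - \frac{5}{i \omega - 3}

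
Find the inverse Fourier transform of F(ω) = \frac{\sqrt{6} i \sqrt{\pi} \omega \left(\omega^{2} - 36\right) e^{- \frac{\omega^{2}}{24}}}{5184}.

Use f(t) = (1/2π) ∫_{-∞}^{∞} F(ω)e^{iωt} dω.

f(t) = 2 t^{3} e^{- 6 t^{2}}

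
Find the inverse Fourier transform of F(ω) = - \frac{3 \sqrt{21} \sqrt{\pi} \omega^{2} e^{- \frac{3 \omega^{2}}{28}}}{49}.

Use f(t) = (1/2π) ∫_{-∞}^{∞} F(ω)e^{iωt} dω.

f(t) = \left(\frac{28 t^{2}}{3} - 2\right) e^{- \frac{7 t^{2}}{3}}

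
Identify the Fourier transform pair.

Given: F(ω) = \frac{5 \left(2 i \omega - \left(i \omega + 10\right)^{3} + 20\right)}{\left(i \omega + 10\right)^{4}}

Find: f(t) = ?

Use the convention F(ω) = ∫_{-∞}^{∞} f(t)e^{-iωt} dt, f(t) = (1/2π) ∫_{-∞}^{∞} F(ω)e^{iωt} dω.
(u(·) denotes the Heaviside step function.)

f(t) = 5 \left(t^{2} - 1\right) e^{- 10 t} u\left(t\right)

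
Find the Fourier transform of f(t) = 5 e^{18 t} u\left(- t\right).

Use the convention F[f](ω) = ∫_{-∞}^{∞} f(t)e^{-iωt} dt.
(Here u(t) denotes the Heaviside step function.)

F(ω) = - \frac{5}{i \omega - 18}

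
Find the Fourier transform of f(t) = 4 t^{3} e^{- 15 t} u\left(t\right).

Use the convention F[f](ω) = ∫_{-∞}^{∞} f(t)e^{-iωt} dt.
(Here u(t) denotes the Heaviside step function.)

F(ω) = \frac{24}{\left(i \omega + 15\right)^{4}}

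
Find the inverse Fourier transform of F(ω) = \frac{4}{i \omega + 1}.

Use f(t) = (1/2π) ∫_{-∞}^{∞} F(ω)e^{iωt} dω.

f(t) = 4 e^{- t} u\left(t\right)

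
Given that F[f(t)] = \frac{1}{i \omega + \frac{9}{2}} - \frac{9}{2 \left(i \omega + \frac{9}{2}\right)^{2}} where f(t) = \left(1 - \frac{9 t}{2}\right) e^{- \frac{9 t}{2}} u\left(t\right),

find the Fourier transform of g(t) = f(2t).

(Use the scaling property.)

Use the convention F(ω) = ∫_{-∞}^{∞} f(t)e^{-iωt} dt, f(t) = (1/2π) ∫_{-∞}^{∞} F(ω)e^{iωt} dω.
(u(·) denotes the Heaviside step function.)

F[g](ω) = \frac{i \omega}{- \omega^{2} + 18 i \omega + 81}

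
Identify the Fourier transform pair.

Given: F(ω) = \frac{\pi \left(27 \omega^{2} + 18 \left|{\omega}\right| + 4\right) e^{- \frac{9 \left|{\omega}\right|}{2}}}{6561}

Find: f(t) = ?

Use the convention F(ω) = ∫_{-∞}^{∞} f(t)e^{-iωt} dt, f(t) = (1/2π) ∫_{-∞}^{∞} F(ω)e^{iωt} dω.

f(t) = \frac{3}{\left(t^{2} + \frac{81}{4}\right)^{3}}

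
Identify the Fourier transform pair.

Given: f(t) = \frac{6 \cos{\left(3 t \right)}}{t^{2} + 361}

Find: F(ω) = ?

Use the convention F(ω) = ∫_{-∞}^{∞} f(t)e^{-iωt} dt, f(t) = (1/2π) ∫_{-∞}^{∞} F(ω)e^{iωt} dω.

F(ω) = \frac{3 \pi e^{- 19 \left|{\omega + 3}\right|}}{19} + \frac{3 \pi e^{- 19 \left|{\omega - 3}\right|}}{19}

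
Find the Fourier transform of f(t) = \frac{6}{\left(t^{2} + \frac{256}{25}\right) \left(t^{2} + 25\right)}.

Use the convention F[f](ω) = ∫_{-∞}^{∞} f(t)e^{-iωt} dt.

F(ω) = - \frac{10 \pi e^{- 5 \left|{\omega}\right|}}{123} + \frac{125 \pi e^{- \frac{16 \left|{\omega}\right|}{5}}}{984}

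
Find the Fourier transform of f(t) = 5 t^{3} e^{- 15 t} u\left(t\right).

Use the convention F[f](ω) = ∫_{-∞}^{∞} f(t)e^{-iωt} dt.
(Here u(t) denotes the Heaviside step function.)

F(ω) = \frac{30}{\left(i \omega + 15\right)^{4}}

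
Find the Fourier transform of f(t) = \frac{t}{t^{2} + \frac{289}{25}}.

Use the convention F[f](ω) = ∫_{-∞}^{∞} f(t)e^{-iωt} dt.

F(ω) = - i \pi e^{- \frac{17 \left|{\omega}\right|}{5}} \operatorname{sign}{\left(\omega \right)}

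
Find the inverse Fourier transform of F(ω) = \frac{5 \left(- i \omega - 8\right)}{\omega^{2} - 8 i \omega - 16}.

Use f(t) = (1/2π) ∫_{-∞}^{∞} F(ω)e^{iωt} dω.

f(t) = 5 \left(4 t + 1\right) e^{- 4 t} u\left(t\right)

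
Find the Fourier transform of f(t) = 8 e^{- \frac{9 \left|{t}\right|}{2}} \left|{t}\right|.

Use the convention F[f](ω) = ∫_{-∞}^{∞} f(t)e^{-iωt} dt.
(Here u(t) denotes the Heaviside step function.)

F(ω) = \frac{64 \left(81 - 4 \omega^{2}\right)}{\left(4 \omega^{2} + 81\right)^{2}}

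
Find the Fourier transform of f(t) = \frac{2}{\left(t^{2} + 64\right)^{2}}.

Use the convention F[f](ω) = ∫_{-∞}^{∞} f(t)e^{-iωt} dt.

F(ω) = \frac{\pi \left(8 \left|{\omega}\right| + 1\right) e^{- 8 \left|{\omega}\right|}}{512}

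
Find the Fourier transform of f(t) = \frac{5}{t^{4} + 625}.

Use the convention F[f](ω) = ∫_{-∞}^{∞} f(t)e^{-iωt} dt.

F(ω) = \frac{\pi e^{- \frac{5 \sqrt{2} \left|{\omega}\right|}{2}} \sin{\left(\frac{5 \sqrt{2} \left|{\omega}\right|}{2} + \frac{\pi}{4} \right)}}{25}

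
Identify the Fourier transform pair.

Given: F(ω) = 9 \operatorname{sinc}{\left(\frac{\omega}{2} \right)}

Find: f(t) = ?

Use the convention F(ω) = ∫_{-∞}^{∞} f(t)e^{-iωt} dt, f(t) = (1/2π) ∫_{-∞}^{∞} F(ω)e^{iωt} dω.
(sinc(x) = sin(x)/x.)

f(t) = 9 \left(\begin{cases} 1 & \text{for}\: \left|{t}\right| < \frac{1}{2} \\0 & \text{otherwise} \end{cases}\right)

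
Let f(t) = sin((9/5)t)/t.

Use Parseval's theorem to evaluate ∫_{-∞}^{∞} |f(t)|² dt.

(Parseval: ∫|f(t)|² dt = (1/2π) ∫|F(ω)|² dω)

∫|f(t)|² dt = \frac{9 \pi}{5}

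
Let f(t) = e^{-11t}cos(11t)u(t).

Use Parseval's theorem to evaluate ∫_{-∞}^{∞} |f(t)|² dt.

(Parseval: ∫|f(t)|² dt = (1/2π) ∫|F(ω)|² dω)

∫|f(t)|² dt = \frac{3}{88}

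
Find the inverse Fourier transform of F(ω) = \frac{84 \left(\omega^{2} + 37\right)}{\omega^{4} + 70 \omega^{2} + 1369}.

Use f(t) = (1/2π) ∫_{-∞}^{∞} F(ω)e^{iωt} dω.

f(t) = 7 e^{- 6 \left|{t}\right|} \cos{\left(\left|{t}\right| \right)}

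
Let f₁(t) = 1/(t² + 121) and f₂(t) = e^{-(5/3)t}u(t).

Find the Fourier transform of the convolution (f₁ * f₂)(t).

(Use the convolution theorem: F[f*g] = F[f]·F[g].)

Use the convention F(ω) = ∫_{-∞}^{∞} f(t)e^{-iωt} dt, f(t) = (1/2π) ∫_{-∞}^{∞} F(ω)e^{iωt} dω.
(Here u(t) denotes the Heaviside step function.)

F[f₁*f₂](ω) = \frac{3 \pi e^{- 11 \left|{\omega}\right|}}{11 \left(3 i \omega + 5\right)}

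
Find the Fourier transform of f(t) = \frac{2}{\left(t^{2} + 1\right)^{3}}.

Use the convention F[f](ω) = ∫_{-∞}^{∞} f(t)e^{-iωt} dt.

F(ω) = \frac{\pi \left(\omega^{2} + 3 \left|{\omega}\right| + 3\right) e^{- \left|{\omega}\right|}}{4}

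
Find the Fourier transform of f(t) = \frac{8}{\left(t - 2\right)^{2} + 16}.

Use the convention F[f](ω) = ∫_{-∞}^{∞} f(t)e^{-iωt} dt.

F(ω) = 2 \pi e^{- 2 i \omega - 4 \left|{\omega}\right|}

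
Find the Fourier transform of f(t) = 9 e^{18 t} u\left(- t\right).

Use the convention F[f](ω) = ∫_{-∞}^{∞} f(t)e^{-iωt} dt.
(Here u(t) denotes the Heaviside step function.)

F(ω) = - \frac{9}{i \omega - 18}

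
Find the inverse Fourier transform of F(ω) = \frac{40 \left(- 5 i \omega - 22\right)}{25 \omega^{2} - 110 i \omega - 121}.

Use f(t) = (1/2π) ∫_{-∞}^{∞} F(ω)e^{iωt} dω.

f(t) = 8 \left(\frac{11 t}{5} + 1\right) e^{- \frac{11 t}{5}} u\left(t\right)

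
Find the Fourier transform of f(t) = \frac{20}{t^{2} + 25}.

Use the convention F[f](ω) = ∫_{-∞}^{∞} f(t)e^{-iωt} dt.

F(ω) = 4 \pi e^{- 5 \left|{\omega}\right|}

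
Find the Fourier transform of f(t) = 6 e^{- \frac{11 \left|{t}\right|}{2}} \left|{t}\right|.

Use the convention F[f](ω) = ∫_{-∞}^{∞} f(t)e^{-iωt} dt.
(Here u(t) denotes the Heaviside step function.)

F(ω) = \frac{48 \left(121 - 4 \omega^{2}\right)}{\left(4 \omega^{2} + 121\right)^{2}}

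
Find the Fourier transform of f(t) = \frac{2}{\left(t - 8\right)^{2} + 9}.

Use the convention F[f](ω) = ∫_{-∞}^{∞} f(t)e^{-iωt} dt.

F(ω) = \frac{2 \pi e^{- 8 i \omega - 3 \left|{\omega}\right|}}{3}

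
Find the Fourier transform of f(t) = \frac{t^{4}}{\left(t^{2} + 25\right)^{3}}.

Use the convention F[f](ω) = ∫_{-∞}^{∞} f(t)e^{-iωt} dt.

F(ω) = \frac{\pi \left(25 \omega^{2} - 25 \left|{\omega}\right| + 3\right) e^{- 5 \left|{\omega}\right|}}{40}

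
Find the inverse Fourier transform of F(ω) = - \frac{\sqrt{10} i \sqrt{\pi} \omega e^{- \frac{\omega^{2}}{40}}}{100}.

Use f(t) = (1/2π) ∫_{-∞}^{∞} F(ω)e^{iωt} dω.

f(t) = 2 t e^{- 10 t^{2}}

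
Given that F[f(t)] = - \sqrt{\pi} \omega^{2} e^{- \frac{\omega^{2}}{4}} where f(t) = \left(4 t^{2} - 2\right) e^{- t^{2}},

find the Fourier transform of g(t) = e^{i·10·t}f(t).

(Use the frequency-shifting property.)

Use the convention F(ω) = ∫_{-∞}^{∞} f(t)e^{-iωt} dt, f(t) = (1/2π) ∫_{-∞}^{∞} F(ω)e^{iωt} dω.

F[g](ω) = - \sqrt{\pi} \left(\omega - 10\right)^{2} e^{- \frac{\left(\omega - 10\right)^{2}}{4}}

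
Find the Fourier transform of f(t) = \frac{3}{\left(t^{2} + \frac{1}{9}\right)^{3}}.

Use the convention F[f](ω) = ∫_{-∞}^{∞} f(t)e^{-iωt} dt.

F(ω) = \frac{81 \pi \left(\omega^{2} + 9 \left|{\omega}\right| + 27\right) e^{- \frac{\left|{\omega}\right|}{3}}}{8}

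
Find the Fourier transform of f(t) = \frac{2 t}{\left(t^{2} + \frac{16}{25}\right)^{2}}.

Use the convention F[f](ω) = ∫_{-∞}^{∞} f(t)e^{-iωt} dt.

F(ω) = - \frac{5 i \pi \omega e^{- \frac{4 \left|{\omega}\right|}{5}}}{4}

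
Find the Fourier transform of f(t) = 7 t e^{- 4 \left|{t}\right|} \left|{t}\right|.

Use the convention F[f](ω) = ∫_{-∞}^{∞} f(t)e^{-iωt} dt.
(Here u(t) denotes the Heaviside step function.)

F(ω) = \frac{28 i \omega \left(\omega^{2} - 48\right)}{\left(\omega^{2} + 16\right)^{3}}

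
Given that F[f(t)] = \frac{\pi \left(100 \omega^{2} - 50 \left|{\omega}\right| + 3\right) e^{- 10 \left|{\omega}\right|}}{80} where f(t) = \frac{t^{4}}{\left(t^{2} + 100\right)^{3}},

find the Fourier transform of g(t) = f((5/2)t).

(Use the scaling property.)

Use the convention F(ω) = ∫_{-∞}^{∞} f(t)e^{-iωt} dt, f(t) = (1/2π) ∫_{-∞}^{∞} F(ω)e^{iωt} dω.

F[g](ω) = \frac{\pi \left(16 \omega^{2} - 20 \left|{\omega}\right| + 3\right) e^{- 4 \left|{\omega}\right|}}{200}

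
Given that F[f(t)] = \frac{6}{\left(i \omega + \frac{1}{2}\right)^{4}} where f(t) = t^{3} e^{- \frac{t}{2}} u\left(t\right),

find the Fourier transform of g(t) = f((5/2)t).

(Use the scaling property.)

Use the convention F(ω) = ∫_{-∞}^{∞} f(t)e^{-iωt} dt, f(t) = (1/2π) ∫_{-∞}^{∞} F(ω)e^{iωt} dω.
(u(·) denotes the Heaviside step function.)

F[g](ω) = \frac{24000}{\left(4 i \omega + 5\right)^{4}}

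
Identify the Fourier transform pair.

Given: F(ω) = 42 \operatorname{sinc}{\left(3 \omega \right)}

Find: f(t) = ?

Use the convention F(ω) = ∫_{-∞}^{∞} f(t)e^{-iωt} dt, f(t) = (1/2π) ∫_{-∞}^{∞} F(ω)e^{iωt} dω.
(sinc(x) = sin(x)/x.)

f(t) = 7 \left(\begin{cases} 1 & \text{for}\: \left|{t}\right| < 3 \\0 & \text{otherwise} \end{cases}\right)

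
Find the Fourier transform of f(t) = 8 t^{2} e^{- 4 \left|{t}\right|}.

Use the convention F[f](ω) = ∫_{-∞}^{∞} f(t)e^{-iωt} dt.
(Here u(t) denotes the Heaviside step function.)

F(ω) = \frac{128 \left(16 - 3 \omega^{2}\right)}{\left(\omega^{2} + 16\right)^{3}}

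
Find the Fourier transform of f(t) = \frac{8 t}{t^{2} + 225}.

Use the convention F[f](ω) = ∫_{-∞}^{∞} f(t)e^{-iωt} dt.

F(ω) = - 8 i \pi e^{- 15 \left|{\omega}\right|} \operatorname{sign}{\left(\omega \right)}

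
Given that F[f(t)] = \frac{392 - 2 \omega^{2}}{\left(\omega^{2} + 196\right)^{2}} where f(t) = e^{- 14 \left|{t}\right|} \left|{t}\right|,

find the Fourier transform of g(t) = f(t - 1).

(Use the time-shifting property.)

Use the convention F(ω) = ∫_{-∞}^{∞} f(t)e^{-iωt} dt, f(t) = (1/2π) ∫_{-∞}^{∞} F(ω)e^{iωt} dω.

F[g](ω) = \frac{2 \left(196 - \omega^{2}\right) e^{- i \omega}}{\left(\omega^{2} + 196\right)^{2}}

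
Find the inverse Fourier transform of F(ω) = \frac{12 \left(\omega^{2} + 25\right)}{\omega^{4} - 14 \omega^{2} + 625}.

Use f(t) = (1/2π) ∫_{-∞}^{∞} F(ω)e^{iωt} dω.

f(t) = 2 e^{- 3 \left|{t}\right|} \cos{\left(4 \left|{t}\right| \right)}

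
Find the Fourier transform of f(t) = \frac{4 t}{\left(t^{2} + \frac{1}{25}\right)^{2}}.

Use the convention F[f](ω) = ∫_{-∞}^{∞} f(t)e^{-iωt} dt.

F(ω) = - 10 i \pi \omega e^{- \frac{\left|{\omega}\right|}{5}}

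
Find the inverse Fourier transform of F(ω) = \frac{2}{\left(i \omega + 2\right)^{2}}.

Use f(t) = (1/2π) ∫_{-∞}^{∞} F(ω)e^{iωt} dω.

f(t) = 2 t e^{- 2 t} u\left(t\right)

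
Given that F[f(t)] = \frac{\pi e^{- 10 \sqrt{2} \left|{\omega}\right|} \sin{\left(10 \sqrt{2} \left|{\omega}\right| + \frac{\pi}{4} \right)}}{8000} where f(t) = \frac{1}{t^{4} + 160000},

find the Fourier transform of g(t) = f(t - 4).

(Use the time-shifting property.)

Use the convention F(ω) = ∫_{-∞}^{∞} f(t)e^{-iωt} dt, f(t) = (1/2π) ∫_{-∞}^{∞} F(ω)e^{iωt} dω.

F[g](ω) = \frac{\pi e^{- 4 i \omega - 10 \sqrt{2} \left|{\omega}\right|} \sin{\left(10 \sqrt{2} \left|{\omega}\right| + \frac{\pi}{4} \right)}}{8000}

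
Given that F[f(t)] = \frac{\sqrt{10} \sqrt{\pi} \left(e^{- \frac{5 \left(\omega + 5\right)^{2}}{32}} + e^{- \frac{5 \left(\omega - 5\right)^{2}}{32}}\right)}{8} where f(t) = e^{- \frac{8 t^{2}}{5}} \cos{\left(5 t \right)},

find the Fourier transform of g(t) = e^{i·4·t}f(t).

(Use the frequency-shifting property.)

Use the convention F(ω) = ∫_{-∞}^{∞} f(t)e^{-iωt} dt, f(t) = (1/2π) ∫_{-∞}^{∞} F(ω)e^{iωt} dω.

F[g](ω) = \frac{\sqrt{10} \sqrt{\pi} \left(e^{\frac{25 \omega}{8}} + e^{\frac{25}{2}}\right) e^{- \frac{5 \omega^{2}}{32} - \frac{5 \omega}{16} - \frac{405}{32}}}{8}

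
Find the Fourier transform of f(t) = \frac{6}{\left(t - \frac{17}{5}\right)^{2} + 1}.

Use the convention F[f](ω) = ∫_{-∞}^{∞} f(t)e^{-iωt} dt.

F(ω) = 6 \pi e^{- \frac{17 i \omega}{5} - \left|{\omega}\right|}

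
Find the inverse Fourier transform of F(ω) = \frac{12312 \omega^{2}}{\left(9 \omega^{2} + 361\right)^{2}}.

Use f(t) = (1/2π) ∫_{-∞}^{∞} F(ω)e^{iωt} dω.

f(t) = 6 \left(1 - \frac{19 \left|{t}\right|}{3}\right) e^{- \frac{19 \left|{t}\right|}{3}}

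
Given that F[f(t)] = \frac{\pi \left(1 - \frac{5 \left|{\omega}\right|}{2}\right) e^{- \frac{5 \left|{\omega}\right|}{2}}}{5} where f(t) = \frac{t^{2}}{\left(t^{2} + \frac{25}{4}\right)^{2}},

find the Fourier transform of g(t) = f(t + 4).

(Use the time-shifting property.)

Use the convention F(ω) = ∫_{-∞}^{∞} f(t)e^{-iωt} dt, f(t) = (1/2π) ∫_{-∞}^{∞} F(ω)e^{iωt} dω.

F[g](ω) = - \frac{\pi \left(5 \left|{\omega}\right| - 2\right) e^{4 i \omega - \frac{5 \left|{\omega}\right|}{2}}}{10}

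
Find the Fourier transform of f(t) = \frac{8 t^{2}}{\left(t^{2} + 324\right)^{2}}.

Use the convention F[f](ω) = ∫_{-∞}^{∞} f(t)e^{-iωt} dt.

F(ω) = \frac{2 \pi \left(1 - 18 \left|{\omega}\right|\right) e^{- 18 \left|{\omega}\right|}}{9}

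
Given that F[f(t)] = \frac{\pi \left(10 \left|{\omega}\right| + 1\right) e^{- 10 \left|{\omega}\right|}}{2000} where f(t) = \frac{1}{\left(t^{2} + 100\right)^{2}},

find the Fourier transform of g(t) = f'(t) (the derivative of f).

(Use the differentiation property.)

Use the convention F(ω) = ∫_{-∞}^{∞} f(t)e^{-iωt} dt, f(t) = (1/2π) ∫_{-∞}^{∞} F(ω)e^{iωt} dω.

F[g](ω) = \frac{i \pi \omega \left(10 \left|{\omega}\right| + 1\right) e^{- 10 \left|{\omega}\right|}}{2000}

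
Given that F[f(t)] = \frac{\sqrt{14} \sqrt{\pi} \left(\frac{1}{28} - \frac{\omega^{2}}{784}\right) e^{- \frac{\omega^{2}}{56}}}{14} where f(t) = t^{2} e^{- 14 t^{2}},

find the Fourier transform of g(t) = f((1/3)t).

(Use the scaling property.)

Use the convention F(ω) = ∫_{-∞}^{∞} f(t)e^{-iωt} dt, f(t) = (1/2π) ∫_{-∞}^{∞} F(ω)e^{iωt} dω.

F[g](ω) = \frac{3 \sqrt{14} \sqrt{\pi} \left(28 - 9 \omega^{2}\right) e^{- \frac{9 \omega^{2}}{56}}}{10976}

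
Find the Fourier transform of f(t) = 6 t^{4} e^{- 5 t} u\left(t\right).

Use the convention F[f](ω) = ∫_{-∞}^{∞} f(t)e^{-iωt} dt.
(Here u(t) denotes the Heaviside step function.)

F(ω) = \frac{144}{\left(i \omega + 5\right)^{5}}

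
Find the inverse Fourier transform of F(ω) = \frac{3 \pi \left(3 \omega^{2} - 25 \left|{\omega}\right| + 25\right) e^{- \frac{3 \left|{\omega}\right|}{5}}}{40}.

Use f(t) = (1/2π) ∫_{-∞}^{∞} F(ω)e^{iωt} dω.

f(t) = \frac{3 t^{4}}{\left(t^{2} + \frac{9}{25}\right)^{3}}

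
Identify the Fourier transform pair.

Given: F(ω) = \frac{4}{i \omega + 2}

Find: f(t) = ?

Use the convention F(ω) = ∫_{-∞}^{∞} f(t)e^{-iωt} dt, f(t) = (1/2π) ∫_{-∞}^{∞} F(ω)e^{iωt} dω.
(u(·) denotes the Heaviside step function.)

f(t) = 4 e^{- 2 t} u\left(t\right)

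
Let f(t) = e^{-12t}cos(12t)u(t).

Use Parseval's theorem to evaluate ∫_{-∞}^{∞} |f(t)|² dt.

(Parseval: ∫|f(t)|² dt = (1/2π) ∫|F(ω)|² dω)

∫|f(t)|² dt = \frac{1}{32}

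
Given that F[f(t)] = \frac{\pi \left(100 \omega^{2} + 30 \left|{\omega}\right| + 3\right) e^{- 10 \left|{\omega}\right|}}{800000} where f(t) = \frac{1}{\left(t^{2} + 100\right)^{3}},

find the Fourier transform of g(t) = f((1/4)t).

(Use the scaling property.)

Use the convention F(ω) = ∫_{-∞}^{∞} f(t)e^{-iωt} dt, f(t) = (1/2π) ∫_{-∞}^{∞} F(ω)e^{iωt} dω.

F[g](ω) = \frac{\pi \left(1600 \omega^{2} + 120 \left|{\omega}\right| + 3\right) e^{- 40 \left|{\omega}\right|}}{200000}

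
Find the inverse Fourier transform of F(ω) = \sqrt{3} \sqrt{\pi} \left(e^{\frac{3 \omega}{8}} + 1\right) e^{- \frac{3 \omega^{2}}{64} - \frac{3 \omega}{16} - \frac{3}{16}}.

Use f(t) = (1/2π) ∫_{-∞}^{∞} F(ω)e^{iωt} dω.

f(t) = 8 e^{- \frac{16 t^{2}}{3}} \cos{\left(2 t \right)}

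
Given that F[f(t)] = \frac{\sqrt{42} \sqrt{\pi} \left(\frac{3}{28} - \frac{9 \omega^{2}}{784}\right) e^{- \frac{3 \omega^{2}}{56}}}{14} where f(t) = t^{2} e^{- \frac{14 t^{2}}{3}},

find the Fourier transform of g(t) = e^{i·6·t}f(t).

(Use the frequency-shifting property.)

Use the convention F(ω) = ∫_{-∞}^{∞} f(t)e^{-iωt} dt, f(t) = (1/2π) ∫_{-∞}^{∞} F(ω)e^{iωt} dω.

F[g](ω) = \frac{3 \sqrt{42} \sqrt{\pi} \left(28 - 3 \left(\omega - 6\right)^{2}\right) e^{- \frac{3 \left(\omega - 6\right)^{2}}{56}}}{10976}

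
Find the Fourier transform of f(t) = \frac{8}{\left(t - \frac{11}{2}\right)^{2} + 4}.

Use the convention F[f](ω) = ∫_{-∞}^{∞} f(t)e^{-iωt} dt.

F(ω) = 4 \pi e^{- \frac{11 i \omega}{2} - 2 \left|{\omega}\right|}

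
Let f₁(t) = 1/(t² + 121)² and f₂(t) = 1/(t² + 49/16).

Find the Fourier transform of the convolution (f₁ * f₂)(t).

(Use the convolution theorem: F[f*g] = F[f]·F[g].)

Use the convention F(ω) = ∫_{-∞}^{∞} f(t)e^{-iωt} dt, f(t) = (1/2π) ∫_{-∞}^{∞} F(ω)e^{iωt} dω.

F[f₁*f₂](ω) = \frac{2 \pi^{2} \left(11 \left|{\omega}\right| + 1\right) e^{- \frac{51 \left|{\omega}\right|}{4}}}{9317}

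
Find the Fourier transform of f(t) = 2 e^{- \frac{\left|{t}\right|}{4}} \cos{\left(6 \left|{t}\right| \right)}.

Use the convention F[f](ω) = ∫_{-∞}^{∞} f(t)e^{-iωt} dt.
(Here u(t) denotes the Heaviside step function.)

F(ω) = \frac{16 \left(16 \omega^{2} + 577\right)}{256 \omega^{4} - 18400 \omega^{2} + 332929}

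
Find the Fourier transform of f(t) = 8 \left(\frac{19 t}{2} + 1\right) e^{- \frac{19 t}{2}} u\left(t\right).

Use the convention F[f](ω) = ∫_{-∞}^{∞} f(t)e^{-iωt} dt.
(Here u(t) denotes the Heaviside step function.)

F(ω) = \frac{32 \left(- i \omega - 19\right)}{4 \omega^{2} - 76 i \omega - 361}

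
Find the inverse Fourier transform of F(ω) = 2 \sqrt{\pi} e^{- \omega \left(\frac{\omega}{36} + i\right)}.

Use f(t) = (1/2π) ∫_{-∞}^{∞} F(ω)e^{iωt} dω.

f(t) = 6 e^{- 9 \left(t - 1\right)^{2}}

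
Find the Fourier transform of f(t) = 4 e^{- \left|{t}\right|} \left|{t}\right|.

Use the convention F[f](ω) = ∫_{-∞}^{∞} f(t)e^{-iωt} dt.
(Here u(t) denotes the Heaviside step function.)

F(ω) = \frac{8 \left(1 - \omega^{2}\right)}{\left(\omega^{2} + 1\right)^{2}}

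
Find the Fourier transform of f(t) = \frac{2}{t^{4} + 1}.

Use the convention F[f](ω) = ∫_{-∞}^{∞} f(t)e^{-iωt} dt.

F(ω) = 2 \pi e^{- \frac{\sqrt{2} \left|{\omega}\right|}{2}} \sin{\left(\frac{\sqrt{2} \left|{\omega}\right|}{2} + \frac{\pi}{4} \right)}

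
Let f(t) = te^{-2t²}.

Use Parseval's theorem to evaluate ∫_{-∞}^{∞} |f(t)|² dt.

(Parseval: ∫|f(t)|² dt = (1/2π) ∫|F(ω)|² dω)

∫|f(t)|² dt = \frac{\sqrt{\pi}}{16}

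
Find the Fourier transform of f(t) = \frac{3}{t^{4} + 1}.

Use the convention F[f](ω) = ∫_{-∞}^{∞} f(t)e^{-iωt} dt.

F(ω) = 3 \pi e^{- \frac{\sqrt{2} \left|{\omega}\right|}{2}} \sin{\left(\frac{\sqrt{2} \left|{\omega}\right|}{2} + \frac{\pi}{4} \right)}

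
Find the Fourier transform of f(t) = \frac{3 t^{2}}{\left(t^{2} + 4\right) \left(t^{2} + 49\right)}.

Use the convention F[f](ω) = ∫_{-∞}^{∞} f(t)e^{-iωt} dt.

F(ω) = \frac{\pi \left(7 - 2 e^{5 \left|{\omega}\right|}\right) e^{- 7 \left|{\omega}\right|}}{15}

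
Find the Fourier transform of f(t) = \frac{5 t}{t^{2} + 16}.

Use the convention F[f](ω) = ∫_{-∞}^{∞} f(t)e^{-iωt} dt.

F(ω) = - 5 i \pi e^{- 4 \left|{\omega}\right|} \operatorname{sign}{\left(\omega \right)}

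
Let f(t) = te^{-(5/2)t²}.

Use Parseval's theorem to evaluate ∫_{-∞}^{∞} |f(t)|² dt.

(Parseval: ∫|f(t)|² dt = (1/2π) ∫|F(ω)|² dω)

∫|f(t)|² dt = \frac{\sqrt{5} \sqrt{\pi}}{50}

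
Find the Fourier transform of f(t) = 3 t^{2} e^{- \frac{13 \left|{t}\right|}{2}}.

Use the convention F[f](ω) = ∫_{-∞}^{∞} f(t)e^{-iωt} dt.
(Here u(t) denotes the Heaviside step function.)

F(ω) = \frac{1248 \left(169 - 12 \omega^{2}\right)}{\left(4 \omega^{2} + 169\right)^{3}}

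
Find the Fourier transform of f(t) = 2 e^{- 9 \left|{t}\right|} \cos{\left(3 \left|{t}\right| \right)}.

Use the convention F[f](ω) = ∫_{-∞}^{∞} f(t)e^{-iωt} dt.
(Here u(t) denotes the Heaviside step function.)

F(ω) = \frac{36 \left(\omega^{2} + 90\right)}{\omega^{4} + 144 \omega^{2} + 8100}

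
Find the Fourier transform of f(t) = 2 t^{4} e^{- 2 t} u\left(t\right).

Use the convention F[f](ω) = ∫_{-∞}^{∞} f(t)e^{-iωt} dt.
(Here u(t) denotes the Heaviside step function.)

F(ω) = \frac{48}{\left(i \omega + 2\right)^{5}}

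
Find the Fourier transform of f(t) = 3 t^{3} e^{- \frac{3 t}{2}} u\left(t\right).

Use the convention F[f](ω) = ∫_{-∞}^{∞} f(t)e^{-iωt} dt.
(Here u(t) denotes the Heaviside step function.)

F(ω) = \frac{288}{\left(2 i \omega + 3\right)^{4}}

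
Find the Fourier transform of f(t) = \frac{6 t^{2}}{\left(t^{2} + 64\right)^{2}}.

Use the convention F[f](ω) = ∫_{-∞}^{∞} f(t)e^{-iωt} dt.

F(ω) = \frac{3 \pi \left(1 - 8 \left|{\omega}\right|\right) e^{- 8 \left|{\omega}\right|}}{8}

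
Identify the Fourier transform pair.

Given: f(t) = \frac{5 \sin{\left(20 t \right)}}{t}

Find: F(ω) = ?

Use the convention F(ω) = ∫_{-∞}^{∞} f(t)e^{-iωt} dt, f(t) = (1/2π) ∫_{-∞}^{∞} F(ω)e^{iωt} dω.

F(ω) = \begin{cases} 5 \pi & \text{for}\: \omega > -20 \wedge \omega < 20 \\0 & \text{otherwise} \end{cases}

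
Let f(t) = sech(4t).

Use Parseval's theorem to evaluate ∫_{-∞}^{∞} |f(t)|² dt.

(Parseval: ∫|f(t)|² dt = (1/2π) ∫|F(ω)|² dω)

∫|f(t)|² dt = \frac{1}{2}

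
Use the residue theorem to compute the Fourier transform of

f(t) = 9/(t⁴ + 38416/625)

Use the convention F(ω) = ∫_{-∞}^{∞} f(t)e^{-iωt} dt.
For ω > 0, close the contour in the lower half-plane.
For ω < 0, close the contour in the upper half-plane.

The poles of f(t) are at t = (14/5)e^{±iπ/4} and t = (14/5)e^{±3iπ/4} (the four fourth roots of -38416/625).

Let g(z) = f(z)e^{-iωz}; for large |z| the factor e^{-iωz} decays in the lower half-plane when ω > 0 and in the upper half-plane when ω < 0.

Case ω > 0 (lower half-plane, clockwise contour ⇒ F(ω) = -2πi·ΣRes):
  Res_{z = - \frac{7 \sqrt{2}}{5} - \frac{7 \sqrt{2} i}{5}} g(z) = \frac{1125 \sqrt{2} i \left(1 - i\right) e^{\frac{7 \sqrt{2} \omega \left(-1 + i\right)}{5}}}{21952}
  Res_{z = \frac{7 \sqrt{2}}{5} - \frac{7 \sqrt{2} i}{5}} g(z) = \frac{1125 \sqrt{2} i \left(1 + i\right) e^{- \frac{7 \sqrt{2} \omega \left(1 + i\right)}{5}}}{21952}
  F(ω) = -2πi·ΣRes = \frac{1125 \sqrt{2} \pi \left(1 - i\right) \left(e^{\frac{14 \sqrt{2} i \omega}{5}} + i\right) e^{- \frac{7 \sqrt{2} \omega \left(1 + i\right)}{5}}}{10976} = \frac{1125 \pi e^{- \frac{7 \sqrt{2} \omega}{5}} \sin{\left(\frac{7 \sqrt{2} \omega}{5} + \frac{\pi}{4} \right)}}{2744}

Case ω < 0 (upper half-plane, counterclockwise contour ⇒ F(ω) = +2πi·ΣRes):
  Res_{z = \frac{7 \sqrt{2}}{5} + \frac{7 \sqrt{2} i}{5}} g(z) = \frac{1125 \sqrt{2} i \left(-1 + i\right) e^{\frac{7 \sqrt{2} \omega \left(1 - i\right)}{5}}}{21952}
  Res_{z = - \frac{7 \sqrt{2}}{5} + \frac{7 \sqrt{2} i}{5}} g(z) = \frac{1125 \sqrt{2} \left(1 - i\right) e^{\frac{7 \sqrt{2} \omega \left(1 + i\right)}{5}}}{21952}
  F(ω) = 2πi·ΣRes = - \frac{1125 \sqrt{2} i \pi \left(i \left(1 - i\right) e^{\frac{7 \sqrt{2} \omega \left(1 - i\right)}{5}} - \left(1 - i\right) e^{\frac{7 \sqrt{2} \omega \left(1 + i\right)}{5}}\right)}{10976} = \frac{1125 \pi e^{\frac{7 \sqrt{2} \omega}{5}} \cos{\left(\frac{7 \sqrt{2} \omega}{5} + \frac{\pi}{4} \right)}}{2744}

Both cases combine into a single formula in |ω|:

F(ω) = \frac{1125 \pi e^{- \frac{7 \sqrt{2} \left|{\omega}\right|}{5}} \sin{\left(\frac{7 \sqrt{2} \left|{\omega}\right|}{5} + \frac{\pi}{4} \right)}}{2744}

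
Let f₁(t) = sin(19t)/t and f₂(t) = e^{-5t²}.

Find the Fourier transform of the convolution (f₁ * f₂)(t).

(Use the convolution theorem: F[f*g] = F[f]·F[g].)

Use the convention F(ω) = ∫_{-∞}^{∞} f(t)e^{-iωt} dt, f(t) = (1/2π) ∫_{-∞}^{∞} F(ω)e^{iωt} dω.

F[f₁*f₂](ω) = \begin{cases} \frac{\sqrt{5} \pi^{\frac{3}{2}} e^{- \frac{\omega^{2}}{20}}}{5} & \text{for}\: \omega > -19 \wedge \omega < 19 \\0 & \text{otherwise} \end{cases}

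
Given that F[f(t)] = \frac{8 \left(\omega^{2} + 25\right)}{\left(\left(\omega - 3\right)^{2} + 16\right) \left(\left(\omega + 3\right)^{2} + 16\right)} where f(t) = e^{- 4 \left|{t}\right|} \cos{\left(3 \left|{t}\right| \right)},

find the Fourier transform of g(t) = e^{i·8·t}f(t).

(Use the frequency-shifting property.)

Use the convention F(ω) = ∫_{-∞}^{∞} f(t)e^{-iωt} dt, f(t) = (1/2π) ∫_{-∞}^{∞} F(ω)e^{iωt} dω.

F[g](ω) = \frac{8 \left(\left(\omega - 8\right)^{2} + 25\right)}{\left(\left(\omega - 11\right)^{2} + 16\right) \left(\left(\omega - 5\right)^{2} + 16\right)}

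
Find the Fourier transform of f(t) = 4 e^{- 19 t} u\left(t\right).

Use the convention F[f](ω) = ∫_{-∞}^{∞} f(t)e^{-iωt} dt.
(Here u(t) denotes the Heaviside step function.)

F(ω) = \frac{4}{i \omega + 19}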